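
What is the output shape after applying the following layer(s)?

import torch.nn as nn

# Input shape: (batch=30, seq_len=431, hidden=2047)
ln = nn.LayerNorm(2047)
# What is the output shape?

Input shape: (30, 431, 2047)
Output shape: (30, 431, 2047)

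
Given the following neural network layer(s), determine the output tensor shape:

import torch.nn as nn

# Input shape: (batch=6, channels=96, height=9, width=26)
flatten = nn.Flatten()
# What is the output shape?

Input shape: (6, 96, 9, 26)
Output shape: (6, 22464)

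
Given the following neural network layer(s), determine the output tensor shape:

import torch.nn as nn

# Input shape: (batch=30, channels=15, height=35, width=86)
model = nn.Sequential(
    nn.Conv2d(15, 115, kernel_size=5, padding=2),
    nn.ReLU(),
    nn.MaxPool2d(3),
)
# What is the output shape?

Input shape: (30, 15, 35, 86)
  -> after Conv2d: (30, 115, 35, 86)
  -> after ReLU: (30, 115, 35, 86)
Output shape: (30, 115, 11, 28)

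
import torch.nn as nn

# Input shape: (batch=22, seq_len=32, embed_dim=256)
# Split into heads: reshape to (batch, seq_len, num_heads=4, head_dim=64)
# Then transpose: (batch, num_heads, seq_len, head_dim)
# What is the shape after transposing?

Input shape: (22, 32, 256)
  -> after reshape: (22, 32, 4, 64)
Output shape: (22, 4, 32, 64)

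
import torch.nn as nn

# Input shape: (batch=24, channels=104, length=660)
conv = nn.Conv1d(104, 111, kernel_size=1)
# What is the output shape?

Input shape: (24, 104, 660)
Output shape: (24, 111, 660)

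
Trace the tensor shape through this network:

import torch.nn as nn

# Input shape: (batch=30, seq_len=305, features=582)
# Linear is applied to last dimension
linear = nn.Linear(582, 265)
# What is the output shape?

Input shape: (30, 305, 582)
Output shape: (30, 305, 265)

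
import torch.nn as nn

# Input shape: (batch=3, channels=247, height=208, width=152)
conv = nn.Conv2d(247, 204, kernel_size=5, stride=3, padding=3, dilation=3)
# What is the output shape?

Input shape: (3, 247, 208, 152)
Output shape: (3, 204, 68, 49)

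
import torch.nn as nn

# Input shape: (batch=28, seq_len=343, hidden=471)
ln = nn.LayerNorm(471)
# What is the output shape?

Input shape: (28, 343, 471)
Output shape: (28, 343, 471)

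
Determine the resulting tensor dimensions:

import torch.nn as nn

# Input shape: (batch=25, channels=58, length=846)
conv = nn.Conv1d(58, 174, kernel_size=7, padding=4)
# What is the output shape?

Input shape: (25, 58, 846)
Output shape: (25, 174, 848)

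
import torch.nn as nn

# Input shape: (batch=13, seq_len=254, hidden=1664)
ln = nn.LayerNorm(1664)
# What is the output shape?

Input shape: (13, 254, 1664)
Output shape: (13, 254, 1664)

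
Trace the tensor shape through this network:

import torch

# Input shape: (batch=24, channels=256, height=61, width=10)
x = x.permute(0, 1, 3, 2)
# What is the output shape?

Input shape: (24, 256, 61, 10)
Output shape: (24, 256, 10, 61)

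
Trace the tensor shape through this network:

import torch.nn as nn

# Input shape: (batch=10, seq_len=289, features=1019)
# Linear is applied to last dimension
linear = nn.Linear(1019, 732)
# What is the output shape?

Input shape: (10, 289, 1019)
Output shape: (10, 289, 732)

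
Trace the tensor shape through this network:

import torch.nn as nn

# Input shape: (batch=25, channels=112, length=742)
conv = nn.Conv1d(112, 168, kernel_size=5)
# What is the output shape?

Input shape: (25, 112, 742)
Output shape: (25, 168, 738)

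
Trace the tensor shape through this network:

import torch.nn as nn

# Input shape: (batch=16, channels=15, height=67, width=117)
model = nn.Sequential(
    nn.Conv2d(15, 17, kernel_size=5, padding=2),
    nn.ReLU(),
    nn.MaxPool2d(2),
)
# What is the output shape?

Input shape: (16, 15, 67, 117)
  -> after Conv2d: (16, 17, 67, 117)
  -> after ReLU: (16, 17, 67, 117)
Output shape: (16, 17, 33, 58)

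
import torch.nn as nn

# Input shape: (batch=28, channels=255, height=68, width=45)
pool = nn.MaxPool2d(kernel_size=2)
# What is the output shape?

Input shape: (28, 255, 68, 45)
Output shape: (28, 255, 34, 22)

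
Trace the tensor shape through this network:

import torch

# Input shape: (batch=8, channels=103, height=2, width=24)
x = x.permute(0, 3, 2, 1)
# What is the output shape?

Input shape: (8, 103, 2, 24)
Output shape: (8, 24, 2, 103)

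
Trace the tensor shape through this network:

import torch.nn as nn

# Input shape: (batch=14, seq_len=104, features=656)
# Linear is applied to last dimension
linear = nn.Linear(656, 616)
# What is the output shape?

Input shape: (14, 104, 656)
Output shape: (14, 104, 616)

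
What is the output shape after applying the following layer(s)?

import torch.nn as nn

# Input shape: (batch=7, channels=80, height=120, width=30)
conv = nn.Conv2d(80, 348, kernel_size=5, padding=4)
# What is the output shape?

Input shape: (7, 80, 120, 30)
Output shape: (7, 348, 124, 34)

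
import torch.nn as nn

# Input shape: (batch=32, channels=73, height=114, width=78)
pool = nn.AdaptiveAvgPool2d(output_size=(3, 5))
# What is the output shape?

Input shape: (32, 73, 114, 78)
Output shape: (32, 73, 3, 5)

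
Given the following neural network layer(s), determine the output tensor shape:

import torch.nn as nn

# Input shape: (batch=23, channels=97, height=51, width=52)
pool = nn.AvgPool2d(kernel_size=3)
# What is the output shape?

Input shape: (23, 97, 51, 52)
Output shape: (23, 97, 17, 17)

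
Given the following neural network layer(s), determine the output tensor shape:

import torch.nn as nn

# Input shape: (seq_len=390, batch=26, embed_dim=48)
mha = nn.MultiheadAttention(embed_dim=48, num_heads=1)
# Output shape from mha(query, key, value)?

Input shape: (390, 26, 48)
Output shape: (390, 26, 48)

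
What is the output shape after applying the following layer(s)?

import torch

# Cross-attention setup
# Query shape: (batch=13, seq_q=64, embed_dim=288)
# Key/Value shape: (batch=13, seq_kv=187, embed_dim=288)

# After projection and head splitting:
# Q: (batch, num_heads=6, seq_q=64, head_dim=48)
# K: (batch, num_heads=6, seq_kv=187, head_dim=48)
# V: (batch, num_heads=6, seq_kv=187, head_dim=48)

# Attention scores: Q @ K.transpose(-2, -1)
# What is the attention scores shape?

Input shape: (13, 64, 288)
Output shape: (13, 6, 64, 187)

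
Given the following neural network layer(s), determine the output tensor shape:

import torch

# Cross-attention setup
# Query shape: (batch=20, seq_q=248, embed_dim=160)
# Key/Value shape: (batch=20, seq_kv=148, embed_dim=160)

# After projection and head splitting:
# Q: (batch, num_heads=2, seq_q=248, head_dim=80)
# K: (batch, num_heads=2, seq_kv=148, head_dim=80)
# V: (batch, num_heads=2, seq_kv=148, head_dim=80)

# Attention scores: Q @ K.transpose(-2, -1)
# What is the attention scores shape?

Input shape: (20, 248, 160)
Output shape: (20, 2, 248, 148)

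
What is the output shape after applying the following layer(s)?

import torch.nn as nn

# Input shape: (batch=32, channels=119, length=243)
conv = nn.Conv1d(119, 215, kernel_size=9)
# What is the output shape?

Input shape: (32, 119, 243)
Output shape: (32, 215, 235)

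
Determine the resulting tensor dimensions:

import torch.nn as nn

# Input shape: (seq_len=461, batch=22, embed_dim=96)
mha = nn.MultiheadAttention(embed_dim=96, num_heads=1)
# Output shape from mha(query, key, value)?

Input shape: (461, 22, 96)
Output shape: (461, 22, 96)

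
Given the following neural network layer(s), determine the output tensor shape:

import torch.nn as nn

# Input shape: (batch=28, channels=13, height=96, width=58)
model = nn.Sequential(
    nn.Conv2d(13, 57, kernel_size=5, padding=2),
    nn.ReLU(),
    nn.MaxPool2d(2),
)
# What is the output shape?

Input shape: (28, 13, 96, 58)
  -> after Conv2d: (28, 57, 96, 58)
  -> after ReLU: (28, 57, 96, 58)
Output shape: (28, 57, 48, 29)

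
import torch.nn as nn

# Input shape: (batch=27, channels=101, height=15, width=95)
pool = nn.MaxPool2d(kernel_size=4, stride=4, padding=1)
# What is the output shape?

Input shape: (27, 101, 15, 95)
Output shape: (27, 101, 4, 24)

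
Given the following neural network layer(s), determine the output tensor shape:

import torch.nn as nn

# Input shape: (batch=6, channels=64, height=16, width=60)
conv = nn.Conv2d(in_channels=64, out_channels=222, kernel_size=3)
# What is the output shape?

Input shape: (6, 64, 16, 60)
Output shape: (6, 222, 14, 58)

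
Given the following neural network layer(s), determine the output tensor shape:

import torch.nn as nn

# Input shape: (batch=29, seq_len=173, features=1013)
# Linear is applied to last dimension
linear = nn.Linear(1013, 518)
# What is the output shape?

Input shape: (29, 173, 1013)
Output shape: (29, 173, 518)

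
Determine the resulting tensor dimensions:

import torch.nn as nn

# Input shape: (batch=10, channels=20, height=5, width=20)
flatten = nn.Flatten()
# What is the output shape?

Input shape: (10, 20, 5, 20)
Output shape: (10, 2000)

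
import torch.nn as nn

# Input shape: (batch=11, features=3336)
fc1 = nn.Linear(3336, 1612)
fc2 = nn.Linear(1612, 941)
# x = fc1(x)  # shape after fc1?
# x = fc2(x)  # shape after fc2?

Input shape: (11, 3336)
  -> after fc1: (11, 1612)
Output shape: (11, 941)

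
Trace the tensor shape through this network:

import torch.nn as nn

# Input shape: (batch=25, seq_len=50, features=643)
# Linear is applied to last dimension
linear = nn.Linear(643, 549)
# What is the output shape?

Input shape: (25, 50, 643)
Output shape: (25, 50, 549)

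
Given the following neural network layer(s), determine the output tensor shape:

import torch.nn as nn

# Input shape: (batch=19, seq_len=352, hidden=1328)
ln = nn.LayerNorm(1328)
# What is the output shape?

Input shape: (19, 352, 1328)
Output shape: (19, 352, 1328)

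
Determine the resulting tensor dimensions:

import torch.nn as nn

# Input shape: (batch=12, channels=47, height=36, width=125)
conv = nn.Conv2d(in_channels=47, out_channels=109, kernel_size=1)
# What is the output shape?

Input shape: (12, 47, 36, 125)
Output shape: (12, 109, 36, 125)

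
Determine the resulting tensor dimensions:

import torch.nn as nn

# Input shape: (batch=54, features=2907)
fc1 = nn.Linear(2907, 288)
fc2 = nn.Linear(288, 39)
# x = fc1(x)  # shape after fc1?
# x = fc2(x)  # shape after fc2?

Input shape: (54, 2907)
  -> after fc1: (54, 288)
Output shape: (54, 39)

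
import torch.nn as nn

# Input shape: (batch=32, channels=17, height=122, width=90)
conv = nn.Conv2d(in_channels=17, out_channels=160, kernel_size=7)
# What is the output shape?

Input shape: (32, 17, 122, 90)
Output shape: (32, 160, 116, 84)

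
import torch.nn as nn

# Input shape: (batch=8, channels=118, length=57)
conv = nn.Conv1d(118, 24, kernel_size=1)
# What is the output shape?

Input shape: (8, 118, 57)
Output shape: (8, 24, 57)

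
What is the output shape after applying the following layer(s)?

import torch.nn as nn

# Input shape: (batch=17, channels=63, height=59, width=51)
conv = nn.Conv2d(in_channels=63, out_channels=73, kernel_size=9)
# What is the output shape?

Input shape: (17, 63, 59, 51)
Output shape: (17, 73, 51, 43)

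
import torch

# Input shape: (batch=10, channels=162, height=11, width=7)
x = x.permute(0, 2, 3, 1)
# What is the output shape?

Input shape: (10, 162, 11, 7)
Output shape: (10, 11, 7, 162)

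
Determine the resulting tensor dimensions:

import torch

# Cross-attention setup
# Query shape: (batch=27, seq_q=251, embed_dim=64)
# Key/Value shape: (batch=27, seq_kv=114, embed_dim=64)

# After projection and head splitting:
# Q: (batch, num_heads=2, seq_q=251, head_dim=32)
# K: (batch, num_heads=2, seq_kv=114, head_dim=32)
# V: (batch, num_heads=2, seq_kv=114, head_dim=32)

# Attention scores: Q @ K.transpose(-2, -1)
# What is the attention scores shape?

Input shape: (27, 251, 64)
Output shape: (27, 2, 251, 114)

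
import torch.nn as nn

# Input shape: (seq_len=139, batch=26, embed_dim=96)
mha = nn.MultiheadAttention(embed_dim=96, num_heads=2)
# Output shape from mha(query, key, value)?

Input shape: (139, 26, 96)
Output shape: (139, 26, 96)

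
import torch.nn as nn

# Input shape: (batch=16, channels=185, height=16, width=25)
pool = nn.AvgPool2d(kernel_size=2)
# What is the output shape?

Input shape: (16, 185, 16, 25)
Output shape: (16, 185, 8, 12)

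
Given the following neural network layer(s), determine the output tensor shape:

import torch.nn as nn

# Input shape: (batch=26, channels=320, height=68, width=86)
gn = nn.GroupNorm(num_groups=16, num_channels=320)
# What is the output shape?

Input shape: (26, 320, 68, 86)
Output shape: (26, 320, 68, 86)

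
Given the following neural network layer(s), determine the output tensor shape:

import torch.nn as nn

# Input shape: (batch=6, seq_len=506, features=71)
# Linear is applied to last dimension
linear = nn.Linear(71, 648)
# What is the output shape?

Input shape: (6, 506, 71)
Output shape: (6, 506, 648)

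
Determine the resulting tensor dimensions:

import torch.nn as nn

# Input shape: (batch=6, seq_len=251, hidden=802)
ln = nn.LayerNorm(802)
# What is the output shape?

Input shape: (6, 251, 802)
Output shape: (6, 251, 802)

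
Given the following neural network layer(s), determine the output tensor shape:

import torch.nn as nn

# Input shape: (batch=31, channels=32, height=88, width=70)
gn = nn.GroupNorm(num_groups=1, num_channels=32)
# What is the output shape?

Input shape: (31, 32, 88, 70)
Output shape: (31, 32, 88, 70)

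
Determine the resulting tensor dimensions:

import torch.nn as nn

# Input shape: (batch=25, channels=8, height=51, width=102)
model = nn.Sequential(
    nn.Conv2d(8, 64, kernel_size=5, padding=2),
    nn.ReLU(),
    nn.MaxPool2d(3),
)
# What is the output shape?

Input shape: (25, 8, 51, 102)
  -> after Conv2d: (25, 64, 51, 102)
  -> after ReLU: (25, 64, 51, 102)
Output shape: (25, 64, 17, 34)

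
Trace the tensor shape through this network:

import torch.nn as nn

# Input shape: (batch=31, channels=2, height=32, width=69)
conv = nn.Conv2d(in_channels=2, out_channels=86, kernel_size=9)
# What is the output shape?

Input shape: (31, 2, 32, 69)
Output shape: (31, 86, 24, 61)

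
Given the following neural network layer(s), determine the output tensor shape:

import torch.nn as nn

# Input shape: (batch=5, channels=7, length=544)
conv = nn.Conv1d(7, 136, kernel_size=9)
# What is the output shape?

Input shape: (5, 7, 544)
Output shape: (5, 136, 536)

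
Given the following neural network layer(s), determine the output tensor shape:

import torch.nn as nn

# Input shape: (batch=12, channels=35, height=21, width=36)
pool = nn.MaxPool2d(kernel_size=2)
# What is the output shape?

Input shape: (12, 35, 21, 36)
Output shape: (12, 35, 10, 18)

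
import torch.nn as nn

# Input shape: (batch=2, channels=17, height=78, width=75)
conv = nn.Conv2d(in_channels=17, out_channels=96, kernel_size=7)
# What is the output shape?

Input shape: (2, 17, 78, 75)
Output shape: (2, 96, 72, 69)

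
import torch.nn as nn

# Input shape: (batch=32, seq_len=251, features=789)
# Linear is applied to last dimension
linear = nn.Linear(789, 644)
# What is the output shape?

Input shape: (32, 251, 789)
Output shape: (32, 251, 644)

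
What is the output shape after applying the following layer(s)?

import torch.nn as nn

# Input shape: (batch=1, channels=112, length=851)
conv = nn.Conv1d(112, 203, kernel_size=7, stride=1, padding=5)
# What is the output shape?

Input shape: (1, 112, 851)
Output shape: (1, 203, 855)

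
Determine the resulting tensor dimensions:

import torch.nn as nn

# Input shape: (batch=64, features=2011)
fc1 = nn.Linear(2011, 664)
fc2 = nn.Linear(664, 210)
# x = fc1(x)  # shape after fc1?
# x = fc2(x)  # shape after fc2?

Input shape: (64, 2011)
  -> after fc1: (64, 664)
Output shape: (64, 210)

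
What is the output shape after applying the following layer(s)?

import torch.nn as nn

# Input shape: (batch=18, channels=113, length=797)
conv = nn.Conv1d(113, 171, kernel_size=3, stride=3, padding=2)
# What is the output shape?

Input shape: (18, 113, 797)
Output shape: (18, 171, 267)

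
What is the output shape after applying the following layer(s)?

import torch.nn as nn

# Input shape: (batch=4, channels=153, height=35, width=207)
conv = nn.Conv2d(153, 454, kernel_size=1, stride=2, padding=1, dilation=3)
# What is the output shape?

Input shape: (4, 153, 35, 207)
Output shape: (4, 454, 19, 105)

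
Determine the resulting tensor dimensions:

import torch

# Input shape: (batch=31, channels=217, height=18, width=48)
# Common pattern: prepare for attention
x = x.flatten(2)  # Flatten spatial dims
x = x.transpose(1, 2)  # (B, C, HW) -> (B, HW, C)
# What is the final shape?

Input shape: (31, 217, 18, 48)
  -> after flatten(2): (31, 217, 864)
Output shape: (31, 864, 217)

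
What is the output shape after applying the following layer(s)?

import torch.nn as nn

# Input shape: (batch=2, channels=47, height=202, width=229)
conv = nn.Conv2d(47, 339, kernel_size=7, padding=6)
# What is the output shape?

Input shape: (2, 47, 202, 229)
Output shape: (2, 339, 208, 235)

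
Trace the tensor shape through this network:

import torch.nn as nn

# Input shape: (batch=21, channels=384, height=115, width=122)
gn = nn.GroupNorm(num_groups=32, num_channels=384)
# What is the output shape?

Input shape: (21, 384, 115, 122)
Output shape: (21, 384, 115, 122)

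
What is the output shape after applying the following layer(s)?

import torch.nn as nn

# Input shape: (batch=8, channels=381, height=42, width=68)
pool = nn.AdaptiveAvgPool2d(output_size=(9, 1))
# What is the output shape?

Input shape: (8, 381, 42, 68)
Output shape: (8, 381, 9, 1)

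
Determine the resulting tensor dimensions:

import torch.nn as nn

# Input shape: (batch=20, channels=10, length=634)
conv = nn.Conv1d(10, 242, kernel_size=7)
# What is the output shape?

Input shape: (20, 10, 634)
Output shape: (20, 242, 628)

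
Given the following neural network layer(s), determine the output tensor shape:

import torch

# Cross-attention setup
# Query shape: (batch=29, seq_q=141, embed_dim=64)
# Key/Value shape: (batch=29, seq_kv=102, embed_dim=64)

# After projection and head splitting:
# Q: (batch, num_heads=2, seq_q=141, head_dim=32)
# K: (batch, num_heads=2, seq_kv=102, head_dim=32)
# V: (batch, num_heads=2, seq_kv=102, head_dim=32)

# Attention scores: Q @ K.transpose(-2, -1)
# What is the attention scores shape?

Input shape: (29, 141, 64)
Output shape: (29, 2, 141, 102)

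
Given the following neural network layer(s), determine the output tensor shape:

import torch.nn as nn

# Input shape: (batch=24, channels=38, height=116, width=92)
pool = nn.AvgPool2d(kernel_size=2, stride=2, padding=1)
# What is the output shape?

Input shape: (24, 38, 116, 92)
Output shape: (24, 38, 59, 47)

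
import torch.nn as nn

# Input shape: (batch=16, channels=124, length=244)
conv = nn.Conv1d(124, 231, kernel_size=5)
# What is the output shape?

Input shape: (16, 124, 244)
Output shape: (16, 231, 240)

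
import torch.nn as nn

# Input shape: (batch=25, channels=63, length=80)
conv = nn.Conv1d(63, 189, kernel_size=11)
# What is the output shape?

Input shape: (25, 63, 80)
Output shape: (25, 189, 70)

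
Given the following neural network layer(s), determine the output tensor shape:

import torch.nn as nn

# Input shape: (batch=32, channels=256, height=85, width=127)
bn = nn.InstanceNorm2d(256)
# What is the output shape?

Input shape: (32, 256, 85, 127)
Output shape: (32, 256, 85, 127)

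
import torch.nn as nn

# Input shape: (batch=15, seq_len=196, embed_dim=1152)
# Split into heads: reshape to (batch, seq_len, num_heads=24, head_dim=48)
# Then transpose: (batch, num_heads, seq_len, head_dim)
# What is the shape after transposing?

Input shape: (15, 196, 1152)
  -> after reshape: (15, 196, 24, 48)
Output shape: (15, 24, 196, 48)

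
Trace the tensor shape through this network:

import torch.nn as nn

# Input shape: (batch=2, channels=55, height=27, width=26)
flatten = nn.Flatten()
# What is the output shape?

Input shape: (2, 55, 27, 26)
Output shape: (2, 38610)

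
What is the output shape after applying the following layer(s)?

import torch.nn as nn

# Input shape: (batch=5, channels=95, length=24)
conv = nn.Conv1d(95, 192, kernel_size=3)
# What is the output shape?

Input shape: (5, 95, 24)
Output shape: (5, 192, 22)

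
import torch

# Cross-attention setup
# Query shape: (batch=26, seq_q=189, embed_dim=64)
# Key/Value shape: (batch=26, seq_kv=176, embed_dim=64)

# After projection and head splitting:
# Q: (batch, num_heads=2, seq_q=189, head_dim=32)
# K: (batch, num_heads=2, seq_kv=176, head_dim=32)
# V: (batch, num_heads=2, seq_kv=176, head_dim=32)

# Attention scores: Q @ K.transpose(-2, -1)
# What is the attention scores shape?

Input shape: (26, 189, 64)
Output shape: (26, 2, 189, 176)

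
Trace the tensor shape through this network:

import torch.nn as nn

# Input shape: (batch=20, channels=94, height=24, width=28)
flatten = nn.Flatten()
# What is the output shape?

Input shape: (20, 94, 24, 28)
Output shape: (20, 63168)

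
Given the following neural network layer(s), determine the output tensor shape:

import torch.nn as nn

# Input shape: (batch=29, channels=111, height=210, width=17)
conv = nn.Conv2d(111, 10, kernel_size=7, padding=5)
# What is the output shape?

Input shape: (29, 111, 210, 17)
Output shape: (29, 10, 214, 21)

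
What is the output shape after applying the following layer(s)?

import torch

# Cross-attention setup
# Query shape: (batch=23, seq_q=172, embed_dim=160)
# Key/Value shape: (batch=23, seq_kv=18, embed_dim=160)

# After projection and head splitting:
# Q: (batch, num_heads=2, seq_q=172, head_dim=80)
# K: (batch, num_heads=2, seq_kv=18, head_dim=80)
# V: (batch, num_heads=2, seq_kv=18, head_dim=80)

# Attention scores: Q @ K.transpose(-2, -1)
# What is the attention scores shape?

Input shape: (23, 172, 160)
Output shape: (23, 2, 172, 18)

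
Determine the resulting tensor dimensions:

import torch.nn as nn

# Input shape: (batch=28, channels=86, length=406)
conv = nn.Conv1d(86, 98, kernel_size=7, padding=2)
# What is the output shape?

Input shape: (28, 86, 406)
Output shape: (28, 98, 404)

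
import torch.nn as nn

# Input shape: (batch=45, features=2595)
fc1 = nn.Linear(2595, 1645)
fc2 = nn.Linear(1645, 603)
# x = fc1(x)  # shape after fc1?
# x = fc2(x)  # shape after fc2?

Input shape: (45, 2595)
  -> after fc1: (45, 1645)
Output shape: (45, 603)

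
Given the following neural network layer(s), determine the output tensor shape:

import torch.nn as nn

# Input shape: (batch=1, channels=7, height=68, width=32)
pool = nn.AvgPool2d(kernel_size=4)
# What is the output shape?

Input shape: (1, 7, 68, 32)
Output shape: (1, 7, 17, 8)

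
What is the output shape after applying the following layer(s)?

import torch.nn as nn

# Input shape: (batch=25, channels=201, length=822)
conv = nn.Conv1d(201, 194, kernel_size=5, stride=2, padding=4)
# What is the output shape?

Input shape: (25, 201, 822)
Output shape: (25, 194, 413)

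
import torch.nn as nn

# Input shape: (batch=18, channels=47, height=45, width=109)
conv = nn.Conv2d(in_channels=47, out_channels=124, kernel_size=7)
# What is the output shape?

Input shape: (18, 47, 45, 109)
Output shape: (18, 124, 39, 103)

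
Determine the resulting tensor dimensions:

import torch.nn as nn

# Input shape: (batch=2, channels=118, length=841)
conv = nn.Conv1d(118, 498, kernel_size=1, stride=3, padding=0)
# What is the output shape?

Input shape: (2, 118, 841)
Output shape: (2, 498, 281)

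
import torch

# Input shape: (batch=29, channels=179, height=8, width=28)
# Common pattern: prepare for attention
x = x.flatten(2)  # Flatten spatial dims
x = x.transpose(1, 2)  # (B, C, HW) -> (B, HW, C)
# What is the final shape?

Input shape: (29, 179, 8, 28)
  -> after flatten(2): (29, 179, 224)
Output shape: (29, 224, 179)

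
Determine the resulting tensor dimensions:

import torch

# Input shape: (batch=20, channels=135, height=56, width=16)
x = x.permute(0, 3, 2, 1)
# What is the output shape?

Input shape: (20, 135, 56, 16)
Output shape: (20, 16, 56, 135)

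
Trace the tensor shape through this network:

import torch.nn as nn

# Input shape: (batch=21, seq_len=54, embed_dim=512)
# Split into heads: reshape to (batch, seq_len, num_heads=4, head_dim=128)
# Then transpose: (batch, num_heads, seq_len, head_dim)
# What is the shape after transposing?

Input shape: (21, 54, 512)
  -> after reshape: (21, 54, 4, 128)
Output shape: (21, 4, 54, 128)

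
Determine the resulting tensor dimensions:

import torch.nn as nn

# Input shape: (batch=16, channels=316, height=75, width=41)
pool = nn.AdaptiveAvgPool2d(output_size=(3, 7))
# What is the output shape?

Input shape: (16, 316, 75, 41)
Output shape: (16, 316, 3, 7)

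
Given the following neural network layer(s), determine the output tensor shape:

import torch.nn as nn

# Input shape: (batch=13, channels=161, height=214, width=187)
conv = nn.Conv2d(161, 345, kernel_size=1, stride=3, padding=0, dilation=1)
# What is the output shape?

Input shape: (13, 161, 214, 187)
Output shape: (13, 345, 72, 63)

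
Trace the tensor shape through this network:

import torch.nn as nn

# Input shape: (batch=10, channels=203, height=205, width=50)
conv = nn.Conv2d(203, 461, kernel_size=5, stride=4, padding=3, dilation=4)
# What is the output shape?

Input shape: (10, 203, 205, 50)
Output shape: (10, 461, 49, 10)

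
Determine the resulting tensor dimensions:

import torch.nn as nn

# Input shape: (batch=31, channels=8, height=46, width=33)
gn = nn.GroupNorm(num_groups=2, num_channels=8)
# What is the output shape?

Input shape: (31, 8, 46, 33)
Output shape: (31, 8, 46, 33)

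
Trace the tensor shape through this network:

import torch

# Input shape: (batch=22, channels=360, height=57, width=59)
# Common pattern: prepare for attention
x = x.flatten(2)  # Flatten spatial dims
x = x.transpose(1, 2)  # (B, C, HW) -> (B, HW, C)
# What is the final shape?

Input shape: (22, 360, 57, 59)
  -> after flatten(2): (22, 360, 3363)
Output shape: (22, 3363, 360)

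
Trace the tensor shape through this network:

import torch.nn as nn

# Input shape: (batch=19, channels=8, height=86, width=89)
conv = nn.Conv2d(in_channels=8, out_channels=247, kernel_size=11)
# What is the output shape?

Input shape: (19, 8, 86, 89)
Output shape: (19, 247, 76, 79)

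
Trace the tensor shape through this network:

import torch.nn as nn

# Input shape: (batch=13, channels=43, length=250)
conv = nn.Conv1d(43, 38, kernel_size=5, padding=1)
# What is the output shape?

Input shape: (13, 43, 250)
Output shape: (13, 38, 248)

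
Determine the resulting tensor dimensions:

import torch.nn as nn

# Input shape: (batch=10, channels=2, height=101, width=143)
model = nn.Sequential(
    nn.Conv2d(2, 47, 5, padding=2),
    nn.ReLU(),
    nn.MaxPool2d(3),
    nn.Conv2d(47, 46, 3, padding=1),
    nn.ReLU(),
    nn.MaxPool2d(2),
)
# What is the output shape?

Input shape: (10, 2, 101, 143)
  -> after first Conv2d: (10, 47, 101, 143)
  -> after first MaxPool2d: (10, 47, 33, 47)
  -> after second Conv2d: (10, 46, 33, 47)
Output shape: (10, 46, 16, 23)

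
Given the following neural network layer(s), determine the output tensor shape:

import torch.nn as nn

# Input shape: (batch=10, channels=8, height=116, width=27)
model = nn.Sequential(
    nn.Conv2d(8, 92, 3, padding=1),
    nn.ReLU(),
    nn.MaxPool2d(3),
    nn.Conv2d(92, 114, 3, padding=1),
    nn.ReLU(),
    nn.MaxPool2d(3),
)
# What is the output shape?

Input shape: (10, 8, 116, 27)
  -> after first Conv2d: (10, 92, 116, 27)
  -> after first MaxPool2d: (10, 92, 38, 9)
  -> after second Conv2d: (10, 114, 38, 9)
Output shape: (10, 114, 12, 3)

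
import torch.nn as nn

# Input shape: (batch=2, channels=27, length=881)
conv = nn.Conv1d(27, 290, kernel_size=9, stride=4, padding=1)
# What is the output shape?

Input shape: (2, 27, 881)
Output shape: (2, 290, 219)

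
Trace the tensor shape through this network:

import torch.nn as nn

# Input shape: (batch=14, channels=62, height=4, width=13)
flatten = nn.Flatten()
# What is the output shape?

Input shape: (14, 62, 4, 13)
Output shape: (14, 3224)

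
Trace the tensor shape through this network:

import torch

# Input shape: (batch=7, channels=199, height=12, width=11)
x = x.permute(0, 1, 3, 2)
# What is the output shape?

Input shape: (7, 199, 12, 11)
Output shape: (7, 199, 11, 12)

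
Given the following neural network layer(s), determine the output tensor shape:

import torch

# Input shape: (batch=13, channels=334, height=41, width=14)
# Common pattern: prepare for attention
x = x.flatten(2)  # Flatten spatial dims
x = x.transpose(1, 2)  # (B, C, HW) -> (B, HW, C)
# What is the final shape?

Input shape: (13, 334, 41, 14)
  -> after flatten(2): (13, 334, 574)
Output shape: (13, 574, 334)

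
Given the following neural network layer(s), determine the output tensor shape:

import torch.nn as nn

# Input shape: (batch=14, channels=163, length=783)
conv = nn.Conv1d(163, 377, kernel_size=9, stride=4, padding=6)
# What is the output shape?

Input shape: (14, 163, 783)
Output shape: (14, 377, 197)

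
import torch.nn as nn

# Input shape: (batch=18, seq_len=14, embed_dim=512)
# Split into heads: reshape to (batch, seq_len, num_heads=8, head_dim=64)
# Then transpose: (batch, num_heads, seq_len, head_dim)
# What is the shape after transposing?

Input shape: (18, 14, 512)
  -> after reshape: (18, 14, 8, 64)
Output shape: (18, 8, 14, 64)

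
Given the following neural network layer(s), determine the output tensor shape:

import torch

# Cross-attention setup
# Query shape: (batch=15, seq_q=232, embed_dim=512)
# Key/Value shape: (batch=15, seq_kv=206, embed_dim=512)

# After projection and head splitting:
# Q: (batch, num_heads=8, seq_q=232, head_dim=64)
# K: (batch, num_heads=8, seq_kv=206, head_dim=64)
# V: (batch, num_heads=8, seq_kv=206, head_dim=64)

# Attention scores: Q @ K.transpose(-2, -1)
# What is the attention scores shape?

Input shape: (15, 232, 512)
Output shape: (15, 8, 232, 206)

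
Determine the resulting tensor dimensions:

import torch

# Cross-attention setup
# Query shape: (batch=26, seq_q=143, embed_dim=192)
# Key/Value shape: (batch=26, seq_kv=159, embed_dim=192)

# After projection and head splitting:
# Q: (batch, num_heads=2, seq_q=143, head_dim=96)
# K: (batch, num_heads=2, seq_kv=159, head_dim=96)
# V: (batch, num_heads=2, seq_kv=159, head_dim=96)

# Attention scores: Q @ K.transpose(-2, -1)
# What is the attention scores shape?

Input shape: (26, 143, 192)
Output shape: (26, 2, 143, 159)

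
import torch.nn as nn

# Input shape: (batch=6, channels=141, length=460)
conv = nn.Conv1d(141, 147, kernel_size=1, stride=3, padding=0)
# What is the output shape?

Input shape: (6, 141, 460)
Output shape: (6, 147, 154)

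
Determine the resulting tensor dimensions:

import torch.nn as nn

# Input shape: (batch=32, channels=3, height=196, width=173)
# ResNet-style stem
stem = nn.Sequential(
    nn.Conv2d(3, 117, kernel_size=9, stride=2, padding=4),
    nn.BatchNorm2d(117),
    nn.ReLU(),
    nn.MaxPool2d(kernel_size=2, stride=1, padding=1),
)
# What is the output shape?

Input shape: (32, 3, 196, 173)
  -> after Conv2d 9x9 stride=2: (32, 117, 98, 87)
Output shape: (32, 117, 99, 88)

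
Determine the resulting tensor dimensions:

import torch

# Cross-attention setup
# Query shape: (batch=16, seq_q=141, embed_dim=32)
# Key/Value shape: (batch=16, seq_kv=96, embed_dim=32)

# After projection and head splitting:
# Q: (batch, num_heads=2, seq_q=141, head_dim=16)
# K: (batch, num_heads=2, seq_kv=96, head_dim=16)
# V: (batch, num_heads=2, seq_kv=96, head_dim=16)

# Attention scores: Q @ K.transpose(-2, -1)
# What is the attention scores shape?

Input shape: (16, 141, 32)
Output shape: (16, 2, 141, 96)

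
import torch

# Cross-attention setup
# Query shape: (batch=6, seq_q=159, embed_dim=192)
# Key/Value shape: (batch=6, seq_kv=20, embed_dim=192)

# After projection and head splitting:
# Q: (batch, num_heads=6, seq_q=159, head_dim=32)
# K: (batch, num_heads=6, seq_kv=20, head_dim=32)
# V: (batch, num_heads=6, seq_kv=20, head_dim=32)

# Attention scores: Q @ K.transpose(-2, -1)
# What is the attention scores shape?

Input shape: (6, 159, 192)
Output shape: (6, 6, 159, 20)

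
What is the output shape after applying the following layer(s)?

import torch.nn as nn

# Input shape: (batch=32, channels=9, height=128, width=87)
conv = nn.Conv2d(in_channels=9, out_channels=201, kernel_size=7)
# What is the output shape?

Input shape: (32, 9, 128, 87)
Output shape: (32, 201, 122, 81)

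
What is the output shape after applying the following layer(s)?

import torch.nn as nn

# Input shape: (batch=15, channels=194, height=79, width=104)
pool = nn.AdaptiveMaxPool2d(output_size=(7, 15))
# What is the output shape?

Input shape: (15, 194, 79, 104)
Output shape: (15, 194, 7, 15)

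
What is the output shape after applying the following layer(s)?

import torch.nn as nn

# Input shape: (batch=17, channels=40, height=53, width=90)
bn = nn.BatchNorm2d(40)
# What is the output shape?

Input shape: (17, 40, 53, 90)
Output shape: (17, 40, 53, 90)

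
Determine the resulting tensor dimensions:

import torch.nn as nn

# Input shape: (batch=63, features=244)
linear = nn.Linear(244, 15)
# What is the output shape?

Input shape: (63, 244)
Output shape: (63, 15)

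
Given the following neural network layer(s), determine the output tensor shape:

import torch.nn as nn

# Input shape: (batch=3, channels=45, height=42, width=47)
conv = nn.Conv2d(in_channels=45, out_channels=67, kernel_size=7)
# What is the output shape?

Input shape: (3, 45, 42, 47)
Output shape: (3, 67, 36, 41)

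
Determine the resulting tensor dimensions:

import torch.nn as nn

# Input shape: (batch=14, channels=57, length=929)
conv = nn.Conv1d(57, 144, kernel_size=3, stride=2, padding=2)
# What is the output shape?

Input shape: (14, 57, 929)
Output shape: (14, 144, 466)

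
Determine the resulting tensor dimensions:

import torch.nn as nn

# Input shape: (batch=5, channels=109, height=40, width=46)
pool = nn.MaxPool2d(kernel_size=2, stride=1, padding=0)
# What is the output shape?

Input shape: (5, 109, 40, 46)
Output shape: (5, 109, 39, 45)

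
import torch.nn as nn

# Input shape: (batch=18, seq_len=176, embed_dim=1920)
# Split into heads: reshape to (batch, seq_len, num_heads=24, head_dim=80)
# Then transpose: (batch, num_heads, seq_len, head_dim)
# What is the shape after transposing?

Input shape: (18, 176, 1920)
  -> after reshape: (18, 176, 24, 80)
Output shape: (18, 24, 176, 80)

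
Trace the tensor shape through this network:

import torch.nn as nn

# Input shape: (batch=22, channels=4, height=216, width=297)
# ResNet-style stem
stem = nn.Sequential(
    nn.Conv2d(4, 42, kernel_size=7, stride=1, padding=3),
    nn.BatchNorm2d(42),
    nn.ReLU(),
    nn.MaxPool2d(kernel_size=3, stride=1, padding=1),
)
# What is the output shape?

Input shape: (22, 4, 216, 297)
  -> after Conv2d 7x7 stride=1: (22, 42, 216, 297)
Output shape: (22, 42, 216, 297)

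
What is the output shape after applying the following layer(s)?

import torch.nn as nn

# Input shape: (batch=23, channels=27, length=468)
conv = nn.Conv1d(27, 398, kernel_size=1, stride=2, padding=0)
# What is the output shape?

Input shape: (23, 27, 468)
Output shape: (23, 398, 234)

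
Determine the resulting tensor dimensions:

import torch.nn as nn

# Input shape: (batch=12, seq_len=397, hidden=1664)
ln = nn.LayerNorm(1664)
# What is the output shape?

Input shape: (12, 397, 1664)
Output shape: (12, 397, 1664)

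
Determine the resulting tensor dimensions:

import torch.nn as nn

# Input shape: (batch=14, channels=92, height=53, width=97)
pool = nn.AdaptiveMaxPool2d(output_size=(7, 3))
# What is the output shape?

Input shape: (14, 92, 53, 97)
Output shape: (14, 92, 7, 3)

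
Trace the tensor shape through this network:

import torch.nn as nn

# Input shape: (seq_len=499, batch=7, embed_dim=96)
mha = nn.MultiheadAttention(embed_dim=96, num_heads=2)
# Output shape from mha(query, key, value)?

Input shape: (499, 7, 96)
Output shape: (499, 7, 96)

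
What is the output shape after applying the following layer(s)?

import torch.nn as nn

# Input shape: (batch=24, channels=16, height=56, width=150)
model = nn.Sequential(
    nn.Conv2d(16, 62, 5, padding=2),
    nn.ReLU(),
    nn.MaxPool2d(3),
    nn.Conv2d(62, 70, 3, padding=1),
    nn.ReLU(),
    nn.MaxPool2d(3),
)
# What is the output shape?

Input shape: (24, 16, 56, 150)
  -> after first Conv2d: (24, 62, 56, 150)
  -> after first MaxPool2d: (24, 62, 18, 50)
  -> after second Conv2d: (24, 70, 18, 50)
Output shape: (24, 70, 6, 16)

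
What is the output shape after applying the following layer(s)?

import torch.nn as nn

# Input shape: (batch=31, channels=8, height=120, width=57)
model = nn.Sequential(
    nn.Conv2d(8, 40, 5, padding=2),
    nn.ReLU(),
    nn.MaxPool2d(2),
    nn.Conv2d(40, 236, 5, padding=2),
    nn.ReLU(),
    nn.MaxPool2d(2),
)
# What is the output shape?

Input shape: (31, 8, 120, 57)
  -> after first Conv2d: (31, 40, 120, 57)
  -> after first MaxPool2d: (31, 40, 60, 28)
  -> after second Conv2d: (31, 236, 60, 28)
Output shape: (31, 236, 30, 14)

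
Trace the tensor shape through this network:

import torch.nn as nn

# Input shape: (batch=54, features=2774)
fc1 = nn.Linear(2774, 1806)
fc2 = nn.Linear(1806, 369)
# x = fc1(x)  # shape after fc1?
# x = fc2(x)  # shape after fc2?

Input shape: (54, 2774)
  -> after fc1: (54, 1806)
Output shape: (54, 369)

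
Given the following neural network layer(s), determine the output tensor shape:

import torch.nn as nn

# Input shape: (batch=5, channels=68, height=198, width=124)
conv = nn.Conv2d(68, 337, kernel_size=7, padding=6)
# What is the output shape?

Input shape: (5, 68, 198, 124)
Output shape: (5, 337, 204, 130)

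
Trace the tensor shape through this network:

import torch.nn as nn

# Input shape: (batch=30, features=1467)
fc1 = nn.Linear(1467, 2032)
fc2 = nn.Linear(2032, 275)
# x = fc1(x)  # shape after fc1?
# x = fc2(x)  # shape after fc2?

Input shape: (30, 1467)
  -> after fc1: (30, 2032)
Output shape: (30, 275)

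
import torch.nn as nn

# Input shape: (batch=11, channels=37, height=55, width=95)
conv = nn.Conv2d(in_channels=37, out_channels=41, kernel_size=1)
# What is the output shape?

Input shape: (11, 37, 55, 95)
Output shape: (11, 41, 55, 95)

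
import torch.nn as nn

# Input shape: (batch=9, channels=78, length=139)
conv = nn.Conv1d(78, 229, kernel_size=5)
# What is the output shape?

Input shape: (9, 78, 139)
Output shape: (9, 229, 135)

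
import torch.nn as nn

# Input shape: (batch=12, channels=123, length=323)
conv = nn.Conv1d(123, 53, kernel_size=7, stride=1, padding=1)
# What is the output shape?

Input shape: (12, 123, 323)
Output shape: (12, 53, 319)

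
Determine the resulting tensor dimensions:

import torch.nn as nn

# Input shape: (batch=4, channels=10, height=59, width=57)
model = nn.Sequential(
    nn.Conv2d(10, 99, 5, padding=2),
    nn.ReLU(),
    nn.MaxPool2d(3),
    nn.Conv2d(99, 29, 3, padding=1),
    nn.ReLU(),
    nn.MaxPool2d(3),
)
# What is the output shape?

Input shape: (4, 10, 59, 57)
  -> after first Conv2d: (4, 99, 59, 57)
  -> after first MaxPool2d: (4, 99, 19, 19)
  -> after second Conv2d: (4, 29, 19, 19)
Output shape: (4, 29, 6, 6)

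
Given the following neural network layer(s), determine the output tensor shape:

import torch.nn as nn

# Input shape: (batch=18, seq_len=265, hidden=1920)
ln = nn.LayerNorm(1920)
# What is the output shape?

Input shape: (18, 265, 1920)
Output shape: (18, 265, 1920)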